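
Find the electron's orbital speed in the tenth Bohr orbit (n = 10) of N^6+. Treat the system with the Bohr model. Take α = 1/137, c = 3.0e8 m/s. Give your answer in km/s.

1500 km/s

v_n = Zαc/n = 7 × 0.0073 × 3.0e8 / 10
    = 1500 km/s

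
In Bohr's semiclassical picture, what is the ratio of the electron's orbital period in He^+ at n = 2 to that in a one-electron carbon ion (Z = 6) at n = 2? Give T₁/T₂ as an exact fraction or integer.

T ∝ Z^-2 · n^3
T₁/T₂ = (2/6)^-2 · (2/2)^3 = 9

9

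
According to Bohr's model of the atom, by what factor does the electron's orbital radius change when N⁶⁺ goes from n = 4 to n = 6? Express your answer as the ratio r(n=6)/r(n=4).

r ∝ Z^-1 · n^2; with Z fixed, r ∝ n^2.
r(n=6)/r(n=4) = (6/4)^2 = 9/4

9/4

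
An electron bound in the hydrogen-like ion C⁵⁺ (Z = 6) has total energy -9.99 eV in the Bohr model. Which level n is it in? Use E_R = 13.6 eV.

E_n = −E_R Z²/n² ⇒ n² = E_R Z²/(−E_n) = 13.6 × 6² / 9.99 ≈ 49.01
n = 7

7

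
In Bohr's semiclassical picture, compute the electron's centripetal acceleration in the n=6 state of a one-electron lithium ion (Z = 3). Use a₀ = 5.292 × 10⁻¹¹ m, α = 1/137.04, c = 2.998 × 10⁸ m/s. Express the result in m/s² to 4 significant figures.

r = n²a₀/Z = 6.350 × 10⁻¹⁰ m, v = Zαc/n = 1.094 × 10⁶ m/s
a = v²/r = (1.094 × 10⁶)² / 6.350 × 10⁻¹⁰ = 1.884 × 10²¹ m/s²

1.884 × 10²¹ m/s²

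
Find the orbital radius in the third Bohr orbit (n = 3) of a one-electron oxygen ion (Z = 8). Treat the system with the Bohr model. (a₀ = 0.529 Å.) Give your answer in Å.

r_n = n²a₀/Z = 3² × 0.529 / 8
    = 9 × 0.529 / 8 = 0.595 Å

0.595 Å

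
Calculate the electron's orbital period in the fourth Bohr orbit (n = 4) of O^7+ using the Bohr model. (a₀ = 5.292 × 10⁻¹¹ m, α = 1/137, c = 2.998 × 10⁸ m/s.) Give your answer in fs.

0.1519 fs

r = n²a₀/Z = 4²·5.292 × 10⁻¹¹/8 = 1.058 × 10⁻¹⁰ m
v = Zαc/n = 8·0.007299·2.998 × 10⁸/4 = 4.377 × 10⁶ m/s
T = 2πr/v = 1.519 × 10⁻¹⁶ s = 0.1519 fs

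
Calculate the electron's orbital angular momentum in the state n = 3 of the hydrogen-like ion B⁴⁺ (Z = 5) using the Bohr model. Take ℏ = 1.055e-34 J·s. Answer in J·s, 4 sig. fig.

3.165e-34 J·s

L_n = nℏ = 3 × 1.055e-34 = 3.165e-34 J·s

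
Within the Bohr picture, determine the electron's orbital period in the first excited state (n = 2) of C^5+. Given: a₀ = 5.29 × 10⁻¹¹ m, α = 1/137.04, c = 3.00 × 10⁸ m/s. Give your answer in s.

r = n²a₀/Z = 2²·5.29 × 10⁻¹¹/6 = 3.53 × 10⁻¹¹ m
v = Zαc/n = 6·0.00730·3.00 × 10⁸/2 = 6.57 × 10⁶ m/s
T = 2πr/v = 3.37 × 10⁻¹⁷ s

3.37 × 10⁻¹⁷ s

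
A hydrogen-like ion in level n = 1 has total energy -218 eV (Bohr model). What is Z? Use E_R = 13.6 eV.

4

E_n = −E_R Z²/n² ⇒ Z² = −E_n n²/E_R = 218 × 1² / 13.6 ≈ 16.03
Z = 4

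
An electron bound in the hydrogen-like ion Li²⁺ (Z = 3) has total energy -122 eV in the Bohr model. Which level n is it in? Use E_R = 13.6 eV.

1

E_n = −E_R Z²/n² ⇒ n² = E_R Z²/(−E_n) = 13.6 × 3² / 122 ≈ 1.00
n = 1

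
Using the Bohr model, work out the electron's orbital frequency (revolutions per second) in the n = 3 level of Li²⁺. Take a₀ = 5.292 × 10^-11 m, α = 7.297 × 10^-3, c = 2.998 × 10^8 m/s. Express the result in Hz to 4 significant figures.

r = n²a₀/Z = 1.588 × 10^-10 m, v = Zαc/n = 2.188 × 10^6 m/s
f = v/(2πr) = 2.193 × 10^15 Hz

2.193 × 10^15 Hz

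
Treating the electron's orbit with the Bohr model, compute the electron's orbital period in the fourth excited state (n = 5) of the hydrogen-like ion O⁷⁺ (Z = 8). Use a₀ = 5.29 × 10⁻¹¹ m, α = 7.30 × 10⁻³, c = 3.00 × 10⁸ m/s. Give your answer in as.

r = n²a₀/Z = 5²·5.29 × 10⁻¹¹/8 = 1.65 × 10⁻¹⁰ m
v = Zαc/n = 8·0.00730·3.00 × 10⁸/5 = 3.50 × 10⁶ m/s
T = 2πr/v = 2.96 × 10⁻¹⁶ s = 296 as

296 as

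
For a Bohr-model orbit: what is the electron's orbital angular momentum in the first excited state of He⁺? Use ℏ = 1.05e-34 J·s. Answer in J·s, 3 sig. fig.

L_n = nℏ = 2 × 1.05e-34 = 2.10e-34 J·s

2.10e-34 J·s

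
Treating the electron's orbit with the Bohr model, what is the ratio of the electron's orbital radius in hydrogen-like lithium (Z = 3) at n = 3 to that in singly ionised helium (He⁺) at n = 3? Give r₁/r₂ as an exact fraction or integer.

r ∝ Z^-1 · n^2
r₁/r₂ = (3/2)^-1 · (3/3)^2 = 2/3

2/3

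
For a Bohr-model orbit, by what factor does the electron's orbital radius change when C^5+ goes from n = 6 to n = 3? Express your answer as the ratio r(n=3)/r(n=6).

r ∝ Z^-1 · n^2; with Z fixed, r ∝ n^2.
r(n=3)/r(n=6) = (3/6)^2 = 1/4

1/4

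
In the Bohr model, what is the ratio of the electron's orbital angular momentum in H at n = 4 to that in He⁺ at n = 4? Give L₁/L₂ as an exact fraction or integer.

1

L = nℏ is independent of Z.
L₁/L₂ = n₁/n₂ = 4/4 = 1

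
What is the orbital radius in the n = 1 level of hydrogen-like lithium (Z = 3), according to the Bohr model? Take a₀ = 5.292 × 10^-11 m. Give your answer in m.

1.764 × 10^-11 m

r_n = n²a₀/Z = 1² × 5.292 × 10^-11 / 3
    = 1 × 5.292 × 10^-11 / 3 = 1.764 × 10^-11 m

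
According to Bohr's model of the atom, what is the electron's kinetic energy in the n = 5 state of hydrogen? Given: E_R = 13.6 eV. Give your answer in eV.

For a Coulomb orbit the virial theorem gives K = −E_n.
E_n = −E_R·Z²/n², so K = E_R·Z²/n² = 13.6 × 1²/5² = 0.544 eV

0.544 eV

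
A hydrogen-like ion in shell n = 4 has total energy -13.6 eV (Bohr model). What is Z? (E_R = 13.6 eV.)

4

E_n = −E_R Z²/n² ⇒ Z² = −E_n n²/E_R = 13.6 × 4² / 13.6 ≈ 16.00
Z = 4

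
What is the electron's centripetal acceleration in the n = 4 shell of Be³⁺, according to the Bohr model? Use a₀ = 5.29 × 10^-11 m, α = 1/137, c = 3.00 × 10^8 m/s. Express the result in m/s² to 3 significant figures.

2.27 × 10^22 m/s²

r = n²a₀/Z = 2.12 × 10^-10 m, v = Zαc/n = 2.19 × 10^6 m/s
a = v²/r = (2.19 × 10^6)² / 2.12 × 10^-10 = 2.27 × 10^22 m/s²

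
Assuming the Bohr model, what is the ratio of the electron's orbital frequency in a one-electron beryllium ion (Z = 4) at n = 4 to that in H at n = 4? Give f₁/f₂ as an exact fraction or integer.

16

f ∝ Z^2 · n^-3
f₁/f₂ = (4/1)^2 · (4/4)^-3 = 16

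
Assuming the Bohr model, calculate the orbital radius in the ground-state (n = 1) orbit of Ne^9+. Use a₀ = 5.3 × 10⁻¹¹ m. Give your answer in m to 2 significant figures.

r_n = n²a₀/Z = 1² × 5.3 × 10⁻¹¹ / 10
    = 1 × 5.3 × 10⁻¹¹ / 10 = 5.3 × 10⁻¹² m

5.3 × 10⁻¹² m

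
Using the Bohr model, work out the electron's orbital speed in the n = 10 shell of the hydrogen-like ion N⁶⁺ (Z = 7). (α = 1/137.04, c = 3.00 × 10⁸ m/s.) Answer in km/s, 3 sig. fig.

1530 km/s

v_n = Zαc/n = 7 × 0.00730 × 3.00 × 10⁸ / 10
    = 1530 km/s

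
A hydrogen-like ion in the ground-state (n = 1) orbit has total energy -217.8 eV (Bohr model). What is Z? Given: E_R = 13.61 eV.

E_n = −E_R Z²/n² ⇒ Z² = −E_n n²/E_R = 217.8 × 1² / 13.61 ≈ 16.00
Z = 4

4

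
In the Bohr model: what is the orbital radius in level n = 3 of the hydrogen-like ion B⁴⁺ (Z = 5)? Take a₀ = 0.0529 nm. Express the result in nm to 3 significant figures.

r_n = n²a₀/Z = 3² × 0.0529 / 5
    = 9 × 0.0529 / 5 = 0.0952 nm

0.0952 nm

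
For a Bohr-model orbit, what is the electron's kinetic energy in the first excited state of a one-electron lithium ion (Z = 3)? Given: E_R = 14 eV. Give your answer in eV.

For a Coulomb orbit the virial theorem gives K = −E_n.
E_n = −E_R·Z²/n², so K = E_R·Z²/n² = 14 × 3²/2² = 32 eV

32 eV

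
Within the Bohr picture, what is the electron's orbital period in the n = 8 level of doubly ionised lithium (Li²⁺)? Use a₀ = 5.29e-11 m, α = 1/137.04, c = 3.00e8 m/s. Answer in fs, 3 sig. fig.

r = n²a₀/Z = 8²·5.29e-11/3 = 1.13e-9 m
v = Zαc/n = 3·0.00730·3.00e8/8 = 8.21e5 m/s
T = 2πr/v = 8.64e-15 s = 8.64 fs

8.64 fs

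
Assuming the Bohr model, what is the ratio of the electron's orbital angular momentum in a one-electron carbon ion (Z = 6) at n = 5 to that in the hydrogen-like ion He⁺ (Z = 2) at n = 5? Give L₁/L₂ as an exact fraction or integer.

1

L = nℏ is independent of Z.
L₁/L₂ = n₁/n₂ = 5/5 = 1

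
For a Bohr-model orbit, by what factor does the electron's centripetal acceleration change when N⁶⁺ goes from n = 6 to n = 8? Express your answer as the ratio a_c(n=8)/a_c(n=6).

a_c ∝ Z^3 · n^-4; with Z fixed, a_c ∝ n^-4.
a_c(n=8)/a_c(n=6) = (8/6)^-4 = 81/256

81/256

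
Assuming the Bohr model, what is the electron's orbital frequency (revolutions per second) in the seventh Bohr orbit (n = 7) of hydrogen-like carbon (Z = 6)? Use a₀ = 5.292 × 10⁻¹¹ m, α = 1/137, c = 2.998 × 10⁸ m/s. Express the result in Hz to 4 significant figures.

6.907 × 10¹⁴ Hz

r = n²a₀/Z = 4.322 × 10⁻¹⁰ m, v = Zαc/n = 1.876 × 10⁶ m/s
f = v/(2πr) = 6.907 × 10¹⁴ Hz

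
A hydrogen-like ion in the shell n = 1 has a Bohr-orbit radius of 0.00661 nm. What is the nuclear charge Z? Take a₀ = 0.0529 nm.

8

r_n = n²a₀/Z ⇒ Z = n²a₀/r = 1² × 0.0529 / 0.00661 ≈ 8.00
Z = 8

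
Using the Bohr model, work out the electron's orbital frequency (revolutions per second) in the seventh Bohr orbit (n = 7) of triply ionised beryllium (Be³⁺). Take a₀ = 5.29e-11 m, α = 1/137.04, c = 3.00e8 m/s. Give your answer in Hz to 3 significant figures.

3.07e14 Hz

r = n²a₀/Z = 6.48e-10 m, v = Zαc/n = 1.25e6 m/s
f = v/(2πr) = 3.07e14 Hz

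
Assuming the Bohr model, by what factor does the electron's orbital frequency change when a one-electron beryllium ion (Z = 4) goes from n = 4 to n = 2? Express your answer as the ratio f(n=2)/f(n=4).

8

f ∝ Z^2 · n^-3; with Z fixed, f ∝ n^-3.
f(n=2)/f(n=4) = (2/4)^-3 = 8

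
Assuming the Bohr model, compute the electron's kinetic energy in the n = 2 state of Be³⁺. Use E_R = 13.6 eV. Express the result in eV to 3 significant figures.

For a Coulomb orbit the virial theorem gives K = −E_n.
E_n = −E_R·Z²/n², so K = E_R·Z²/n² = 13.6 × 4²/2² = 54.4 eV

54.4 eV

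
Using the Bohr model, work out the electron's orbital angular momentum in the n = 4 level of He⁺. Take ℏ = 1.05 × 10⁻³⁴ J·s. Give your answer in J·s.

L_n = nℏ = 4 × 1.05 × 10⁻³⁴ = 4.20 × 10⁻³⁴ J·s

4.20 × 10⁻³⁴ J·s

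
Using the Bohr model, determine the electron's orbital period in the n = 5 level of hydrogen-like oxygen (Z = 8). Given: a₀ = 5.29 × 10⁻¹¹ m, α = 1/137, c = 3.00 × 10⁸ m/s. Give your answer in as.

r = n²a₀/Z = 5²·5.29 × 10⁻¹¹/8 = 1.65 × 10⁻¹⁰ m
v = Zαc/n = 8·0.00730·3.00 × 10⁸/5 = 3.50 × 10⁶ m/s
T = 2πr/v = 2.96 × 10⁻¹⁶ s = 296 as

296 as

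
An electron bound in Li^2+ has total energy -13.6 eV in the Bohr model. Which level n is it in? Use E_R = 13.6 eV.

3

E_n = −E_R Z²/n² ⇒ n² = E_R Z²/(−E_n) = 13.6 × 3² / 13.6 ≈ 9.00
n = 3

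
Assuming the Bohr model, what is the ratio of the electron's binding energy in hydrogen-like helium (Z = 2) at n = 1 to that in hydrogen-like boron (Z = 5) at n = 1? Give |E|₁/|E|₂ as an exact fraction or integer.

|E| ∝ Z^2 · n^-2
|E|₁/|E|₂ = (2/5)^2 · (1/1)^-2 = 4/25

4/25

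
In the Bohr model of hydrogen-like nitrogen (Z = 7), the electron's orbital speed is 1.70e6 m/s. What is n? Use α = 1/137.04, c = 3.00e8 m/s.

9

v_n = Zαc/n ⇒ n = Zαc/v = 7 × 0.00730 × 3.00e8 / 1.70e6 ≈ 9.01
n = 9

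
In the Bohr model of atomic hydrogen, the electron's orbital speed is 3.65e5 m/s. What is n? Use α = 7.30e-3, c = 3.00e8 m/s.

v_n = Zαc/n ⇒ n = Zαc/v = 1 × 0.00730 × 3.00e8 / 3.65e5 ≈ 6.00
n = 6

6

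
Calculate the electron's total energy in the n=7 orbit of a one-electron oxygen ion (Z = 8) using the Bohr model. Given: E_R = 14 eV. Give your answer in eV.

-18 eV

E_n = −E_R·Z²/n² = −14 × 8²/7² = -18 eV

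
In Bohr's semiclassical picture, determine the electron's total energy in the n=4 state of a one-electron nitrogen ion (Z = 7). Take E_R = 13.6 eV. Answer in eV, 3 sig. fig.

E_n = −E_R·Z²/n² = −13.6 × 7²/4² = -41.6 eV

-41.6 eV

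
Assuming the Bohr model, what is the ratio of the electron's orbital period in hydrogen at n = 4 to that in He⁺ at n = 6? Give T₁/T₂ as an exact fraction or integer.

T ∝ Z^-2 · n^3
T₁/T₂ = (1/2)^-2 · (4/6)^3 = 32/27

32/27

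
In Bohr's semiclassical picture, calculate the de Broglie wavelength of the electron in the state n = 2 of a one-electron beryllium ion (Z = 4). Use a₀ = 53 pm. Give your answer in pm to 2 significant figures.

The Bohr quantisation condition is nλ = 2πr_n.
r_n = n²a₀/Z = 53 pm
λ = 2πr_n/n = 2π·53/2 = 170 pm

170 pm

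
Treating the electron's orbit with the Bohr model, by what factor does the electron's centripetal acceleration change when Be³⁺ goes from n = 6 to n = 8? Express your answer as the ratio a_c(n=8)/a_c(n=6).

a_c ∝ Z^3 · n^-4; with Z fixed, a_c ∝ n^-4.
a_c(n=8)/a_c(n=6) = (8/6)^-4 = 81/256

81/256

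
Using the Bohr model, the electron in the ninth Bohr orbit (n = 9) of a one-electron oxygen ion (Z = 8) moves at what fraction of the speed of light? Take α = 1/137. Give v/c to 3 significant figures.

0.00649

v_n = Zαc/n, so v/c = Zα/n = 8 × 0.00730 / 9 = 0.00649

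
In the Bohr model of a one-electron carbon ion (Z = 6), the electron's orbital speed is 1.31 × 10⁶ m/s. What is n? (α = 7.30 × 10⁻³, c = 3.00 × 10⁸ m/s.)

10

v_n = Zαc/n ⇒ n = Zαc/v = 6 × 0.00730 × 3.00 × 10⁸ / 1.31 × 10⁶ ≈ 10.03
n = 10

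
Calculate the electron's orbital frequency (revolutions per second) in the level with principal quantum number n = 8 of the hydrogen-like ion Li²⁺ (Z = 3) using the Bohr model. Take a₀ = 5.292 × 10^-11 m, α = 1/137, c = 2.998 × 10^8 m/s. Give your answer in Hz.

1.157 × 10^14 Hz

r = n²a₀/Z = 1.129 × 10^-9 m, v = Zαc/n = 8.206 × 10^5 m/s
f = v/(2πr) = 1.157 × 10^14 Hz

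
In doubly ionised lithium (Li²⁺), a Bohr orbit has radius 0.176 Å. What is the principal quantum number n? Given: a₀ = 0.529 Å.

1

r_n = n²a₀/Z ⇒ n² = rZ/a₀ = 0.176 × 3 / 0.529 ≈ 1.00
n = 1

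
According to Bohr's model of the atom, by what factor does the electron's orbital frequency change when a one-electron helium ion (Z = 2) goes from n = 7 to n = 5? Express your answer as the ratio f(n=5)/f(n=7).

343/125

f ∝ Z^2 · n^-3; with Z fixed, f ∝ n^-3.
f(n=5)/f(n=7) = (5/7)^-3 = 343/125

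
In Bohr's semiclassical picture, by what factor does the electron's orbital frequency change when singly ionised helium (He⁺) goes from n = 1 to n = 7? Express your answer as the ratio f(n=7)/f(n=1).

f ∝ Z^2 · n^-3; with Z fixed, f ∝ n^-3.
f(n=7)/f(n=1) = (7/1)^-3 = 1/343

1/343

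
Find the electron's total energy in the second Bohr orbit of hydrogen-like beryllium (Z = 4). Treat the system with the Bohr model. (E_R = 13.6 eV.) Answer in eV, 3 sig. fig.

E_n = −E_R·Z²/n² = −13.6 × 4²/2² = -54.4 eV

-54.4 eV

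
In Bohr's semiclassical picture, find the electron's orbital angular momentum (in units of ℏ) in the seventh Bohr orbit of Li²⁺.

L_n = nℏ, so L/ℏ = n = 7.

7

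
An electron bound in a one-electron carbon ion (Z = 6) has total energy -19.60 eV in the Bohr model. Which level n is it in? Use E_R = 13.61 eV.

E_n = −E_R Z²/n² ⇒ n² = E_R Z²/(−E_n) = 13.61 × 6² / 19.60 ≈ 25.00
n = 5

5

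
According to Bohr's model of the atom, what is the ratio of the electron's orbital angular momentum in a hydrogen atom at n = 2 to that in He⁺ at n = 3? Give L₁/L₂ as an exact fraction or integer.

2/3

L = nℏ is independent of Z.
L₁/L₂ = n₁/n₂ = 2/3 = 2/3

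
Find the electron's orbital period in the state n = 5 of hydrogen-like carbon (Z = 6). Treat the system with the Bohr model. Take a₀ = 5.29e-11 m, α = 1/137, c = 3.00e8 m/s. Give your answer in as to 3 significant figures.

527 as

r = n²a₀/Z = 5²·5.29e-11/6 = 2.20e-10 m
v = Zαc/n = 6·0.00730·3.00e8/5 = 2.63e6 m/s
T = 2πr/v = 5.27e-16 s = 527 as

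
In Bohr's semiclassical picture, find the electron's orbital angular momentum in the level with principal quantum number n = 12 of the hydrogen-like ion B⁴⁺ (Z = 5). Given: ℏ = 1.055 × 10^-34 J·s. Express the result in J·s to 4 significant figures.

L_n = nℏ = 12 × 1.055 × 10^-34 = 1.266 × 10^-33 J·s

1.266 × 10^-33 J·s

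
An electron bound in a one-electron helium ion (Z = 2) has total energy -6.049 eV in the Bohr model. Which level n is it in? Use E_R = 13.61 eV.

3

E_n = −E_R Z²/n² ⇒ n² = E_R Z²/(−E_n) = 13.61 × 2² / 6.049 ≈ 9.00
n = 3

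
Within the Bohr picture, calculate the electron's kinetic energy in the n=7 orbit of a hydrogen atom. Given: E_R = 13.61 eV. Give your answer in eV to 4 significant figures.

0.2778 eV

For a Coulomb orbit the virial theorem gives K = −E_n.
E_n = −E_R·Z²/n², so K = E_R·Z²/n² = 13.61 × 1²/7² = 0.2778 eV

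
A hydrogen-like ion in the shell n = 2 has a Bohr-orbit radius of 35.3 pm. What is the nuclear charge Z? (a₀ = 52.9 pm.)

r_n = n²a₀/Z ⇒ Z = n²a₀/r = 2² × 52.9 / 35.3 ≈ 5.99
Z = 6

6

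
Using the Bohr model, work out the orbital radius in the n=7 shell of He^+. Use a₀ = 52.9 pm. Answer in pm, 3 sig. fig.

1300 pm

r_n = n²a₀/Z = 7² × 52.9 / 2
    = 49 × 52.9 / 2 = 1300 pm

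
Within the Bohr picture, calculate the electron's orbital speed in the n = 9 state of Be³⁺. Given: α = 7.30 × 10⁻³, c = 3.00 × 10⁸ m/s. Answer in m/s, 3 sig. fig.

v_n = Zαc/n = 4 × 0.00730 × 3.00 × 10⁸ / 9
    = 9.73 × 10⁵ m/s

9.73 × 10⁵ m/s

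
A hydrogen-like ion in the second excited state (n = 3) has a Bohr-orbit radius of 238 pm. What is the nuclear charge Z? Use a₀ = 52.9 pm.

r_n = n²a₀/Z ⇒ Z = n²a₀/r = 3² × 52.9 / 238 ≈ 2.00
Z = 2

2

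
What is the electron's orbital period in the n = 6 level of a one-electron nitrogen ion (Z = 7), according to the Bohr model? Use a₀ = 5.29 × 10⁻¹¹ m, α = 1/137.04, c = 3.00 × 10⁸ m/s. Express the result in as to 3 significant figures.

r = n²a₀/Z = 6²·5.29 × 10⁻¹¹/7 = 2.72 × 10⁻¹⁰ m
v = Zαc/n = 7·0.00730·3.00 × 10⁸/6 = 2.55 × 10⁶ m/s
T = 2πr/v = 6.69 × 10⁻¹⁶ s = 669 as

669 as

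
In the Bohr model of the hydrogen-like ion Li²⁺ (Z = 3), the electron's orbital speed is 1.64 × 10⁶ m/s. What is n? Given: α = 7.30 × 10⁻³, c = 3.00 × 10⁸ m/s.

v_n = Zαc/n ⇒ n = Zαc/v = 3 × 0.00730 × 3.00 × 10⁸ / 1.64 × 10⁶ ≈ 4.01
n = 4

4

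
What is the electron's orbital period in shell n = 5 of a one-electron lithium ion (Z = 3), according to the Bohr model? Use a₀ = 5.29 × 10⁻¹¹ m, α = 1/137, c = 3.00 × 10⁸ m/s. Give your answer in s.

2.11 × 10⁻¹⁵ s

r = n²a₀/Z = 5²·5.29 × 10⁻¹¹/3 = 4.41 × 10⁻¹⁰ m
v = Zαc/n = 3·0.00730·3.00 × 10⁸/5 = 1.31 × 10⁶ m/s
T = 2πr/v = 2.11 × 10⁻¹⁵ s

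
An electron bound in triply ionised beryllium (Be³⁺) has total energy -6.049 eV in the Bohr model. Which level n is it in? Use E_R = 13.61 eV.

6

E_n = −E_R Z²/n² ⇒ n² = E_R Z²/(−E_n) = 13.61 × 4² / 6.049 ≈ 36.00
n = 6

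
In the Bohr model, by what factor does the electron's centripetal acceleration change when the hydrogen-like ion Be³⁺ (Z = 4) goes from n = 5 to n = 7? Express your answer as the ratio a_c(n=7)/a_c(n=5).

a_c ∝ Z^3 · n^-4; with Z fixed, a_c ∝ n^-4.
a_c(n=7)/a_c(n=5) = (7/5)^-4 = 625/2401

625/2401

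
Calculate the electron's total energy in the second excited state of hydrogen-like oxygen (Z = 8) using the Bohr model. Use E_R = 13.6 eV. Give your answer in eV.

E_n = −E_R·Z²/n² = −13.6 × 8²/3² = -96.7 eV

-96.7 eV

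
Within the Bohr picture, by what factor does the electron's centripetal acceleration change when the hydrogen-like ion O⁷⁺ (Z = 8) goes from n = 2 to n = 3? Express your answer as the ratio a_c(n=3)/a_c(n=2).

16/81

a_c ∝ Z^3 · n^-4; with Z fixed, a_c ∝ n^-4.
a_c(n=3)/a_c(n=2) = (3/2)^-4 = 16/81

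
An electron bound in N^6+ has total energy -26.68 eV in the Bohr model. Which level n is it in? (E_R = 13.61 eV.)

5

E_n = −E_R Z²/n² ⇒ n² = E_R Z²/(−E_n) = 13.61 × 7² / 26.68 ≈ 25.00
n = 5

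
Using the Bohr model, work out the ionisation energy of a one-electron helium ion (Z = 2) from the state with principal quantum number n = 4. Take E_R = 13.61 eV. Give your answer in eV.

3.402 eV

E_n = −E_R·Z²/n² = −13.61 × 2²/4² eV = -3.402 eV
Ionisation energy = −E_n = 3.402 eV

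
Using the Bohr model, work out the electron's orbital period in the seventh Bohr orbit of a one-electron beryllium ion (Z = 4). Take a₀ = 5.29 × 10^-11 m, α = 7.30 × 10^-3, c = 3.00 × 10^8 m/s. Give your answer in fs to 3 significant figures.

3.25 fs

r = n²a₀/Z = 7²·5.29 × 10^-11/4 = 6.48 × 10^-10 m
v = Zαc/n = 4·0.00730·3.00 × 10^8/7 = 1.25 × 10^6 m/s
T = 2πr/v = 3.25 × 10^-15 s = 3.25 fs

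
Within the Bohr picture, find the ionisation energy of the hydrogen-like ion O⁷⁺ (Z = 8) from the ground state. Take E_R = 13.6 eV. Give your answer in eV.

E_n = −E_R·Z²/n² = −13.6 × 8²/1² eV = -870 eV
Ionisation energy = −E_n = 870 eV

870 eV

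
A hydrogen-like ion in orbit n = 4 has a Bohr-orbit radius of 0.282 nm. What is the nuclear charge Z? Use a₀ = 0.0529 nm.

r_n = n²a₀/Z ⇒ Z = n²a₀/r = 4² × 0.0529 / 0.282 ≈ 3.00
Z = 3

3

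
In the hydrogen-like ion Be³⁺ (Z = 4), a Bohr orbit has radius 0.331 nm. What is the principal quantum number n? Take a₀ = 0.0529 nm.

r_n = n²a₀/Z ⇒ n² = rZ/a₀ = 0.331 × 4 / 0.0529 ≈ 25.03
n = 5

5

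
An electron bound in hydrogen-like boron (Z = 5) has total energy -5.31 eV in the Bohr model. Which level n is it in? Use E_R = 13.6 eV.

8

E_n = −E_R Z²/n² ⇒ n² = E_R Z²/(−E_n) = 13.6 × 5² / 5.31 ≈ 64.03
n = 8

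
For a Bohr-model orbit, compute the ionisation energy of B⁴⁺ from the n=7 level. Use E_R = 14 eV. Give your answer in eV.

7.1 eV

E_n = −E_R·Z²/n² = −14 × 5²/7² eV = -7.1 eV
Ionisation energy = −E_n = 7.1 eV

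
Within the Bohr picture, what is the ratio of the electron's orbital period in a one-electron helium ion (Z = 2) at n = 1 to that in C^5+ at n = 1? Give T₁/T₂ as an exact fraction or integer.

9

T ∝ Z^-2 · n^3
T₁/T₂ = (2/6)^-2 · (1/1)^3 = 9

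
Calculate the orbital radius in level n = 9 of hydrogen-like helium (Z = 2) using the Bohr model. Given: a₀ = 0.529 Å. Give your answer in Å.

r_n = n²a₀/Z = 9² × 0.529 / 2
    = 81 × 0.529 / 2 = 21.4 Å

21.4 Å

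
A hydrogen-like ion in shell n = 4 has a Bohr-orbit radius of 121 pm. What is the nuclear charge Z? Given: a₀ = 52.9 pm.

7

r_n = n²a₀/Z ⇒ Z = n²a₀/r = 4² × 52.9 / 121 ≈ 7.00
Z = 7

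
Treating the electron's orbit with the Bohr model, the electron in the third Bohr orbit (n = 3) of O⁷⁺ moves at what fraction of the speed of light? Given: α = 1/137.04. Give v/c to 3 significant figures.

0.0195

v_n = Zαc/n, so v/c = Zα/n = 8 × 0.00730 / 3 = 0.0195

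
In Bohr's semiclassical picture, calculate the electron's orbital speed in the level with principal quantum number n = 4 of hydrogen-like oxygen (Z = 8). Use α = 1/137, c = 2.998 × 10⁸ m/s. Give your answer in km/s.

4377 km/s

v_n = Zαc/n = 8 × 0.007299 × 2.998 × 10⁸ / 4
    = 4377 km/s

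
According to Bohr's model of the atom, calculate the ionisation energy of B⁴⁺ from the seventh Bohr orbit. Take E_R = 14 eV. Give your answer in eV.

E_n = −E_R·Z²/n² = −14 × 5²/7² eV = -7.1 eV
Ionisation energy = −E_n = 7.1 eV

7.1 eV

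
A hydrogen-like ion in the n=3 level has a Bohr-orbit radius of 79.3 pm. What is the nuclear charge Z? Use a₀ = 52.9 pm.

r_n = n²a₀/Z ⇒ Z = n²a₀/r = 3² × 52.9 / 79.3 ≈ 6.00
Z = 6

6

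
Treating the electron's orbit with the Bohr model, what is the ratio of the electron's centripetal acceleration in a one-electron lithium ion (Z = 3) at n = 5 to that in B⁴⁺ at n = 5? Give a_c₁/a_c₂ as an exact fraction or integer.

27/125

a_c ∝ Z^3 · n^-4
a_c₁/a_c₂ = (3/5)^3 · (5/5)^-4 = 27/125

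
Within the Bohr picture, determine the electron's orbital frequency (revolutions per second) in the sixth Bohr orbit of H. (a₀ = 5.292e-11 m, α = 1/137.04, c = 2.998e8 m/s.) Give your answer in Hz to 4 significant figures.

r = n²a₀/Z = 1.905e-9 m, v = Zαc/n = 3.646e5 m/s
f = v/(2πr) = 3.046e13 Hz

3.046e13 Hz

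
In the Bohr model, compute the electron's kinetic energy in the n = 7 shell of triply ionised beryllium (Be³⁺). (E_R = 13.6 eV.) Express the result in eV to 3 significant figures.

4.44 eV

For a Coulomb orbit the virial theorem gives K = −E_n.
E_n = −E_R·Z²/n², so K = E_R·Z²/n² = 13.6 × 4²/7² = 4.44 eV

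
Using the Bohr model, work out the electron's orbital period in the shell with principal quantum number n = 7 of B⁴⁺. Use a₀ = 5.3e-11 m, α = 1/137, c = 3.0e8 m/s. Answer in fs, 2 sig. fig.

r = n²a₀/Z = 7²·5.3e-11/5 = 5.2e-10 m
v = Zαc/n = 5·0.0073·3.0e8/7 = 1.6e6 m/s
T = 2πr/v = 2.1e-15 s = 2.1 fs

2.1 fs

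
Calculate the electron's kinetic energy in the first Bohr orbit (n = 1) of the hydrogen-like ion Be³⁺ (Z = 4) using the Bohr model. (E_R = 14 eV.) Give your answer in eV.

220 eV

For a Coulomb orbit the virial theorem gives K = −E_n.
E_n = −E_R·Z²/n², so K = E_R·Z²/n² = 14 × 4²/1² = 220 eV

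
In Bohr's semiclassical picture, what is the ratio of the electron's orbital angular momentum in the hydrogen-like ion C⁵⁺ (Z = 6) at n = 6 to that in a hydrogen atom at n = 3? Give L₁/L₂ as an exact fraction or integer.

L = nℏ is independent of Z.
L₁/L₂ = n₁/n₂ = 6/3 = 2

2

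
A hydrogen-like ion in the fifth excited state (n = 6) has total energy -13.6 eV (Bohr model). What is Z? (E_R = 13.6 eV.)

E_n = −E_R Z²/n² ⇒ Z² = −E_n n²/E_R = 13.6 × 6² / 13.6 ≈ 36.00
Z = 6

6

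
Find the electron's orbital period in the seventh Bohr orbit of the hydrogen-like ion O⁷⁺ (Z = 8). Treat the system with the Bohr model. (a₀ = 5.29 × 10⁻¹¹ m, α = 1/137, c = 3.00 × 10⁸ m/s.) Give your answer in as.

813 as

r = n²a₀/Z = 7²·5.29 × 10⁻¹¹/8 = 3.24 × 10⁻¹⁰ m
v = Zαc/n = 8·0.00730·3.00 × 10⁸/7 = 2.50 × 10⁶ m/s
T = 2πr/v = 8.13 × 10⁻¹⁶ s = 813 as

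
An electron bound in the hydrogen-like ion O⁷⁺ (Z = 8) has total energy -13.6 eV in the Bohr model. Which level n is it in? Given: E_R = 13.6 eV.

E_n = −E_R Z²/n² ⇒ n² = E_R Z²/(−E_n) = 13.6 × 8² / 13.6 ≈ 64.00
n = 8

8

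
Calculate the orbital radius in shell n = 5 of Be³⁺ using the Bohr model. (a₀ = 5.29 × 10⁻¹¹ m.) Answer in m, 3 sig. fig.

r_n = n²a₀/Z = 5² × 5.29 × 10⁻¹¹ / 4
    = 25 × 5.29 × 10⁻¹¹ / 4 = 3.31 × 10⁻¹⁰ m

3.31 × 10⁻¹⁰ m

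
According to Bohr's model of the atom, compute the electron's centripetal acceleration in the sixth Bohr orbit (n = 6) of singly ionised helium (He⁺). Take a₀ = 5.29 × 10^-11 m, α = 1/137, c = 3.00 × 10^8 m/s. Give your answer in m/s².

5.60 × 10^20 m/s²

r = n²a₀/Z = 9.52 × 10^-10 m, v = Zαc/n = 7.30 × 10^5 m/s
a = v²/r = (7.30 × 10^5)² / 9.52 × 10^-10 = 5.60 × 10^20 m/s²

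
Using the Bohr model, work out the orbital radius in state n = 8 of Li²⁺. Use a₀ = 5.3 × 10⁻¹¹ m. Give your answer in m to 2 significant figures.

1.1 × 10⁻⁹ m

r_n = n²a₀/Z = 8² × 5.3 × 10⁻¹¹ / 3
    = 64 × 5.3 × 10⁻¹¹ / 3 = 1.1 × 10⁻⁹ m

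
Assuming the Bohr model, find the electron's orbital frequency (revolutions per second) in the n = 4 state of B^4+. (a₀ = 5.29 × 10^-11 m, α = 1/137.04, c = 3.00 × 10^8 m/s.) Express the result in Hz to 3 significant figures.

r = n²a₀/Z = 1.69 × 10^-10 m, v = Zαc/n = 2.74 × 10^6 m/s
f = v/(2πr) = 2.57 × 10^15 Hz

2.57 × 10^15 Hz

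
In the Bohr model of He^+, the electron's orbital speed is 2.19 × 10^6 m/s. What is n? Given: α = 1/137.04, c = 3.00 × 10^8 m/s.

2

v_n = Zαc/n ⇒ n = Zαc/v = 2 × 0.00730 × 3.00 × 10^8 / 2.19 × 10^6 ≈ 2.00
n = 2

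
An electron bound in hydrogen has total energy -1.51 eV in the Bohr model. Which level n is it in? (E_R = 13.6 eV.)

E_n = −E_R Z²/n² ⇒ n² = E_R Z²/(−E_n) = 13.6 × 1² / 1.51 ≈ 9.01
n = 3

3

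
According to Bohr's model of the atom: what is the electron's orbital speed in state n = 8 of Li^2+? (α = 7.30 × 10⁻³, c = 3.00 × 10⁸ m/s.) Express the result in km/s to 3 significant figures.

v_n = Zαc/n = 3 × 0.00730 × 3.00 × 10⁸ / 8
    = 821 km/s

821 km/s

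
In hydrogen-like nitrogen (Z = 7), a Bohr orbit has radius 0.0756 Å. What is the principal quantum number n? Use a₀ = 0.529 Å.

r_n = n²a₀/Z ⇒ n² = rZ/a₀ = 0.0756 × 7 / 0.529 ≈ 1.00
n = 1

1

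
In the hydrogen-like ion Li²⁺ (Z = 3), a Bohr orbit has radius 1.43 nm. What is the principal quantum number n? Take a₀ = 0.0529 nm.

r_n = n²a₀/Z ⇒ n² = rZ/a₀ = 1.43 × 3 / 0.0529 ≈ 81.10
n = 9

9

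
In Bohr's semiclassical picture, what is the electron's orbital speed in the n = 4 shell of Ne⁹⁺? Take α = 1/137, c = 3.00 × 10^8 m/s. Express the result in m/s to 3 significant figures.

5.47 × 10^6 m/s

v_n = Zαc/n = 10 × 0.00730 × 3.00 × 10^8 / 4
    = 5.47 × 10^6 m/s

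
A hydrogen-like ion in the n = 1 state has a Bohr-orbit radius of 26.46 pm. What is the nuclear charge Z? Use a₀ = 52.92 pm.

r_n = n²a₀/Z ⇒ Z = n²a₀/r = 1² × 52.92 / 26.46 ≈ 2.00
Z = 2

2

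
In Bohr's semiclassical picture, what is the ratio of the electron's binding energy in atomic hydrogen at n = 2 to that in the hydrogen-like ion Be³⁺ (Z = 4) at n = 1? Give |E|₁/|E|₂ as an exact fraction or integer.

1/64

|E| ∝ Z^2 · n^-2
|E|₁/|E|₂ = (1/4)^2 · (2/1)^-2 = 1/64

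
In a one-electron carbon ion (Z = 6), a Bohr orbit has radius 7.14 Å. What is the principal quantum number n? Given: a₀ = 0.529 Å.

9

r_n = n²a₀/Z ⇒ n² = rZ/a₀ = 7.14 × 6 / 0.529 ≈ 80.98
n = 9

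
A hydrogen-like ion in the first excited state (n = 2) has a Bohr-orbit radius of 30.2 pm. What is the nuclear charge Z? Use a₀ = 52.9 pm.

r_n = n²a₀/Z ⇒ Z = n²a₀/r = 2² × 52.9 / 30.2 ≈ 7.01
Z = 7

7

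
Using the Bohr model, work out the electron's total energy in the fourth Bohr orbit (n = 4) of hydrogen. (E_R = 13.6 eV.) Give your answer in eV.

-0.850 eV

E_n = −E_R·Z²/n² = −13.6 × 1²/4² = -0.850 eV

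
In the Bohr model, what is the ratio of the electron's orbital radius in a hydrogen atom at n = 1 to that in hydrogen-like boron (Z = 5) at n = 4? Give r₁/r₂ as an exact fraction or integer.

r ∝ Z^-1 · n^2
r₁/r₂ = (1/5)^-1 · (1/4)^2 = 5/16

5/16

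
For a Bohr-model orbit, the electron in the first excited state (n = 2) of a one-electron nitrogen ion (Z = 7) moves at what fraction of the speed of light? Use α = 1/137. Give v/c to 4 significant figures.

0.02555

v_n = Zαc/n, so v/c = Zα/n = 7 × 0.007299 / 2 = 0.02555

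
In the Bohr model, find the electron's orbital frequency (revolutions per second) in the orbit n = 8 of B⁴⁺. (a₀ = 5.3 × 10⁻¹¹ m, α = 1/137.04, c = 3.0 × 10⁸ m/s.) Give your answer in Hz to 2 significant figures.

r = n²a₀/Z = 6.8 × 10⁻¹⁰ m, v = Zαc/n = 1.4 × 10⁶ m/s
f = v/(2πr) = 3.2 × 10¹⁴ Hz

3.2 × 10¹⁴ Hz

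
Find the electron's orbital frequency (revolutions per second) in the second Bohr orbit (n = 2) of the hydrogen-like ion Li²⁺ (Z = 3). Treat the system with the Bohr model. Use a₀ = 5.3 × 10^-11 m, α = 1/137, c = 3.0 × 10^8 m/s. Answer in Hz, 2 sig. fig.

r = n²a₀/Z = 7.1 × 10^-11 m, v = Zαc/n = 3.3 × 10^6 m/s
f = v/(2πr) = 7.4 × 10^15 Hz

7.4 × 10^15 Hz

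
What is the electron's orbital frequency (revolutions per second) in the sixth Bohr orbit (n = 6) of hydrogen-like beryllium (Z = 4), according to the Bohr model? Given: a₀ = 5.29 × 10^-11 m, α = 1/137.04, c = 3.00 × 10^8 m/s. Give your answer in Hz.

r = n²a₀/Z = 4.76 × 10^-10 m, v = Zαc/n = 1.46 × 10^6 m/s
f = v/(2πr) = 4.88 × 10^14 Hz

4.88 × 10^14 Hz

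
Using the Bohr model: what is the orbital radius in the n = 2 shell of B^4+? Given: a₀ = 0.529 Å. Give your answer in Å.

r_n = n²a₀/Z = 2² × 0.529 / 5
    = 4 × 0.529 / 5 = 0.423 Å

0.423 Å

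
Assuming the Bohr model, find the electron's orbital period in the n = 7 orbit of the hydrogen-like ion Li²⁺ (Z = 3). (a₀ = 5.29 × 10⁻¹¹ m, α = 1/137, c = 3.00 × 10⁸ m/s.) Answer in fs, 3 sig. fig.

r = n²a₀/Z = 7²·5.29 × 10⁻¹¹/3 = 8.64 × 10⁻¹⁰ m
v = Zαc/n = 3·0.00730·3.00 × 10⁸/7 = 9.38 × 10⁵ m/s
T = 2πr/v = 5.78 × 10⁻¹⁵ s = 5.78 fs

5.78 fs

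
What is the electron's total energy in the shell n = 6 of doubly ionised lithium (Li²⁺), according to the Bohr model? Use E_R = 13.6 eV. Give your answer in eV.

-3.40 eV

E_n = −E_R·Z²/n² = −13.6 × 3²/6² = -3.40 eV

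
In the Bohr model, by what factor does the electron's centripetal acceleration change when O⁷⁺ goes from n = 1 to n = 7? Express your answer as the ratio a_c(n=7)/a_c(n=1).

a_c ∝ Z^3 · n^-4; with Z fixed, a_c ∝ n^-4.
a_c(n=7)/a_c(n=1) = (7/1)^-4 = 1/2401

1/2401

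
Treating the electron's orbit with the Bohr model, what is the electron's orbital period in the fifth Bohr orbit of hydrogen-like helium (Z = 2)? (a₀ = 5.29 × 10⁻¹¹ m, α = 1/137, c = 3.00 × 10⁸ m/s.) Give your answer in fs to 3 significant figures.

r = n²a₀/Z = 5²·5.29 × 10⁻¹¹/2 = 6.61 × 10⁻¹⁰ m
v = Zαc/n = 2·0.00730·3.00 × 10⁸/5 = 8.76 × 10⁵ m/s
T = 2πr/v = 4.74 × 10⁻¹⁵ s = 4.74 fs

4.74 fs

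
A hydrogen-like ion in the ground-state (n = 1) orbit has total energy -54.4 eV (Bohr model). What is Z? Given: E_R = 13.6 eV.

E_n = −E_R Z²/n² ⇒ Z² = −E_n n²/E_R = 54.4 × 1² / 13.6 ≈ 4.00
Z = 2

2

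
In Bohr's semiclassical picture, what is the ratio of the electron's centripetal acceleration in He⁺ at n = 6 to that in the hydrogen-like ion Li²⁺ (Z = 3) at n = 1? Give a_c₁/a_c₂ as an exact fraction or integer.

1/4374

a_c ∝ Z^3 · n^-4
a_c₁/a_c₂ = (2/3)^3 · (6/1)^-4 = 1/4374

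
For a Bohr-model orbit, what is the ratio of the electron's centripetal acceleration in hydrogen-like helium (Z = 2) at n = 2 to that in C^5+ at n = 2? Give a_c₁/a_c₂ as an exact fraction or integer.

a_c ∝ Z^3 · n^-4
a_c₁/a_c₂ = (2/6)^3 · (2/2)^-4 = 1/27

1/27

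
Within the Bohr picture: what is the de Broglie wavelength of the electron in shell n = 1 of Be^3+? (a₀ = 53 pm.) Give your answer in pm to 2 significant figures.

The Bohr quantisation condition is nλ = 2πr_n.
r_n = n²a₀/Z = 13 pm
λ = 2πr_n/n = 2π·13/1 = 83 pm

83 pm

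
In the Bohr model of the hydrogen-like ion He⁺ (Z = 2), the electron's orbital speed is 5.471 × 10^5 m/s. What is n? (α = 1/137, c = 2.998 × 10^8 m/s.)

8

v_n = Zαc/n ⇒ n = Zαc/v = 2 × 0.007299 × 2.998 × 10^8 / 5.471 × 10^5 ≈ 8.00
n = 8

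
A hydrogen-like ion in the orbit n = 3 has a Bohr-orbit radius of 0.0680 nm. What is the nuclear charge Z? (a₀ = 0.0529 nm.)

7

r_n = n²a₀/Z ⇒ Z = n²a₀/r = 3² × 0.0529 / 0.0680 ≈ 7.00
Z = 7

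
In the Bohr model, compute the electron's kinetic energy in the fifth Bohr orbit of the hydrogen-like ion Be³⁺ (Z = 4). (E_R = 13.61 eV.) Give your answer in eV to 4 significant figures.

8.710 eV

For a Coulomb orbit the virial theorem gives K = −E_n.
E_n = −E_R·Z²/n², so K = E_R·Z²/n² = 13.61 × 4²/5² = 8.710 eV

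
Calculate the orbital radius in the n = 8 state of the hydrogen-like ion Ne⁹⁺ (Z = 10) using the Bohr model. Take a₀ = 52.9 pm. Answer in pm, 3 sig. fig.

r_n = n²a₀/Z = 8² × 52.9 / 10
    = 64 × 52.9 / 10 = 339 pm

339 pm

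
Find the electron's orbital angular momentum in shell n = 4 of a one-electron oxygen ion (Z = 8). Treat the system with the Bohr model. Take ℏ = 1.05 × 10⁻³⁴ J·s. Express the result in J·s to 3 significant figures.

L_n = nℏ = 4 × 1.05 × 10⁻³⁴ = 4.20 × 10⁻³⁴ J·s

4.20 × 10⁻³⁴ J·s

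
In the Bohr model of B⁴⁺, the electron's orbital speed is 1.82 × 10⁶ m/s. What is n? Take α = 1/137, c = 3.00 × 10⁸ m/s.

v_n = Zαc/n ⇒ n = Zαc/v = 5 × 0.00730 × 3.00 × 10⁸ / 1.82 × 10⁶ ≈ 6.02
n = 6

6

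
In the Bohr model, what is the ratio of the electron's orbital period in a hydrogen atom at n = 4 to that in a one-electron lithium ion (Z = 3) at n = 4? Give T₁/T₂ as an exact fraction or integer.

T ∝ Z^-2 · n^3
T₁/T₂ = (1/3)^-2 · (4/4)^3 = 9

9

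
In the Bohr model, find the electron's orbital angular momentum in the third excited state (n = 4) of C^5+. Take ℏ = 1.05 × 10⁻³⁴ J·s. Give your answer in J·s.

L_n = nℏ = 4 × 1.05 × 10⁻³⁴ = 4.20 × 10⁻³⁴ J·s

4.20 × 10⁻³⁴ J·s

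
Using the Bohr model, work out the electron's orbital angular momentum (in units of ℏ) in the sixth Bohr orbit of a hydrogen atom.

6

L_n = nℏ, so L/ℏ = n = 6.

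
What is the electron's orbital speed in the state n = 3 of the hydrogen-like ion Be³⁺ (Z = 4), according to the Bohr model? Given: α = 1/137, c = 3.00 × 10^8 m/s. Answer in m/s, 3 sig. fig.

2.92 × 10^6 m/s

v_n = Zαc/n = 4 × 0.00730 × 3.00 × 10^8 / 3
    = 2.92 × 10^6 m/s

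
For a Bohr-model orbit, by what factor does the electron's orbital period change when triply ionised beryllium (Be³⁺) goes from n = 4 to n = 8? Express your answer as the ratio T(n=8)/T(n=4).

8

T ∝ Z^-2 · n^3; with Z fixed, T ∝ n^3.
T(n=8)/T(n=4) = (8/4)^3 = 8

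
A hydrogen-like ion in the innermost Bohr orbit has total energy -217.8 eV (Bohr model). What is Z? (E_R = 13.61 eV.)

4

E_n = −E_R Z²/n² ⇒ Z² = −E_n n²/E_R = 217.8 × 1² / 13.61 ≈ 16.00
Z = 4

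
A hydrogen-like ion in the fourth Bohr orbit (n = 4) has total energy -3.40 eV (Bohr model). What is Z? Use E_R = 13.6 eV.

E_n = −E_R Z²/n² ⇒ Z² = −E_n n²/E_R = 3.40 × 4² / 13.6 ≈ 4.00
Z = 2

2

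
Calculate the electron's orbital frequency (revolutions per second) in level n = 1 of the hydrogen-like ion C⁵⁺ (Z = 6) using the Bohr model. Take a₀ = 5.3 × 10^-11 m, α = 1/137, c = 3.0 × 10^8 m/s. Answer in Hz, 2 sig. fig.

2.4 × 10^17 Hz

r = n²a₀/Z = 8.8 × 10^-12 m, v = Zαc/n = 1.3 × 10^7 m/s
f = v/(2πr) = 2.4 × 10^17 Hz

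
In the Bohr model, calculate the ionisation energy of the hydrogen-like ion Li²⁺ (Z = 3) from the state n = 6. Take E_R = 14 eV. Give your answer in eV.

3.5 eV

E_n = −E_R·Z²/n² = −14 × 3²/6² eV = -3.5 eV
Ionisation energy = −E_n = 3.5 eV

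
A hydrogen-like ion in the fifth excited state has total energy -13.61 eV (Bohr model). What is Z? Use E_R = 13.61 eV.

E_n = −E_R Z²/n² ⇒ Z² = −E_n n²/E_R = 13.61 × 6² / 13.61 ≈ 36.00
Z = 6

6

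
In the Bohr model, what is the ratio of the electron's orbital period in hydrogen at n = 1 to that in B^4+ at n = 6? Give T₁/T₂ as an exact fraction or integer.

25/216

T ∝ Z^-2 · n^3
T₁/T₂ = (1/5)^-2 · (1/6)^3 = 25/216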